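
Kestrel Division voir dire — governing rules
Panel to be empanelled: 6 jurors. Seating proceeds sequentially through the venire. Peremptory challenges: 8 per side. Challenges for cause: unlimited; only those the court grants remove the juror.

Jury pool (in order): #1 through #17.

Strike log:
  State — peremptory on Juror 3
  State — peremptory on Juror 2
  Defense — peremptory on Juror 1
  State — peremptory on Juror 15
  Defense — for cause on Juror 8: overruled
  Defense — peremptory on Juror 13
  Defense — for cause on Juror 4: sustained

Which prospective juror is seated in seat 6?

10

Removed: #1, #2, #3, #4, #13, #15. (#8 stays — for-cause denied.)
Seating in order: seats 1–6 → #5, #6, #7, #8, #9, #10.
So seat 6 is #10.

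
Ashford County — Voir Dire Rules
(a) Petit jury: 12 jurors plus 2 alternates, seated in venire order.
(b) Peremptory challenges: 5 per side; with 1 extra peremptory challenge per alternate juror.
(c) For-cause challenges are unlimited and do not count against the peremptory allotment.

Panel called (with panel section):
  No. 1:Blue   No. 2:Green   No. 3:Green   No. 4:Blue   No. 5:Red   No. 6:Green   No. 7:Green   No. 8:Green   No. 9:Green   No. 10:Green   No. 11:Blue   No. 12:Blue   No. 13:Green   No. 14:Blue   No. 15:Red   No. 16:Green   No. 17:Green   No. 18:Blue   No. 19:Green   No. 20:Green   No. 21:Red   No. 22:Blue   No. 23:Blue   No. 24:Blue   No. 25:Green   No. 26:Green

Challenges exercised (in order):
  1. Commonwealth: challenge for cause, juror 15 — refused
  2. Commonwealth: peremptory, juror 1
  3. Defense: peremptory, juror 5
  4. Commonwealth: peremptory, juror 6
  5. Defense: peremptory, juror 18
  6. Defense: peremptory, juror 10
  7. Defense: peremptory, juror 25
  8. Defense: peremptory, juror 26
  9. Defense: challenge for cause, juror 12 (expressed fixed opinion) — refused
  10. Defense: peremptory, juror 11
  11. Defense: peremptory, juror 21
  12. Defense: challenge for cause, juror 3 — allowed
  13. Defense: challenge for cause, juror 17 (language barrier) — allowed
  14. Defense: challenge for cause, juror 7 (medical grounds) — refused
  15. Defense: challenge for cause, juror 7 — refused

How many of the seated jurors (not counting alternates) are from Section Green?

Removed: #1, #3, #5, #6, #10, #11, #17, #18, #21, #25, #26.
Seated jurors 1–12: #2, #4, #7, #8, #9, #12, #13, #14, #15, #16, #19, #20 (alternates #22, #23 not counted).
Of those, in Section Green: #2, #7, #8, #9, #13, #16, #19, #20 → 8.

8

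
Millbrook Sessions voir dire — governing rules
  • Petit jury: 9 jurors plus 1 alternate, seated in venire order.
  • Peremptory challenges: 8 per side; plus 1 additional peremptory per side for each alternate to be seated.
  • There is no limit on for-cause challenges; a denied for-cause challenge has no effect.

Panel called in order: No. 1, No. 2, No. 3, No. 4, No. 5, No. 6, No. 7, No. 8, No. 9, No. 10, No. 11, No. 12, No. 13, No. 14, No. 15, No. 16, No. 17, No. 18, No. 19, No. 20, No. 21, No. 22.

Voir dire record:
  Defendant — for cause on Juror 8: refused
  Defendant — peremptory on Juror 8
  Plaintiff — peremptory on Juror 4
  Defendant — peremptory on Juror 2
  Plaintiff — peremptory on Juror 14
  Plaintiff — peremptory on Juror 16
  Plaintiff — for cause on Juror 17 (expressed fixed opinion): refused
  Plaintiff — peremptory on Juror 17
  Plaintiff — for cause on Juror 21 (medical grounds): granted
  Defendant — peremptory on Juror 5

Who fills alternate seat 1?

15

Removed: #2, #4, #5, #8, #14, #16, #17, #21.
Seating in order: seats 1–9 → #1, #3, #6, #7, #9, #10, #11, #12, #13; alternates → #15.
So alternate 1 is #15.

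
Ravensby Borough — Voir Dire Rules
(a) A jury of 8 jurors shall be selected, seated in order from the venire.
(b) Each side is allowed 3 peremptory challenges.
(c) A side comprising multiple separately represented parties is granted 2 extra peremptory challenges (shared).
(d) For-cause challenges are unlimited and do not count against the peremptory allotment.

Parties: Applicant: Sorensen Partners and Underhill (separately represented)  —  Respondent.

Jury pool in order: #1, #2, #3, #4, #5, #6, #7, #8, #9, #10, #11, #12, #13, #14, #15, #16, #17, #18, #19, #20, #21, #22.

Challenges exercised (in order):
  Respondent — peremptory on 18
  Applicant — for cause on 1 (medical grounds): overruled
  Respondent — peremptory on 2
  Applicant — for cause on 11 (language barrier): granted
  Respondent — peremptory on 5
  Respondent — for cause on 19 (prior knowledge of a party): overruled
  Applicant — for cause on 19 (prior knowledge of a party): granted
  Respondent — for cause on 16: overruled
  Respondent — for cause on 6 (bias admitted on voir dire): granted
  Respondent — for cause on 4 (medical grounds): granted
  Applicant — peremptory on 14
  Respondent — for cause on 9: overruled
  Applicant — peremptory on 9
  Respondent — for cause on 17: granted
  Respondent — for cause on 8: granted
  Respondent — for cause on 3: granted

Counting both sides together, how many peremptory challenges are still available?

3

Applicant allotment: 3 base + 2 multi-party = 5. Respondent allotment: 3.
Applicant peremptories used: #14, #9 — 2 (for-cause on #1, #11, #19 don't count).
Respondent peremptories used: #18, #2, #5 — 3 (for-cause on #19, #16, #6, #4, #9, #17, #8, #3 don't count).
Remaining: (5 − 2) + (3 − 3) = 3.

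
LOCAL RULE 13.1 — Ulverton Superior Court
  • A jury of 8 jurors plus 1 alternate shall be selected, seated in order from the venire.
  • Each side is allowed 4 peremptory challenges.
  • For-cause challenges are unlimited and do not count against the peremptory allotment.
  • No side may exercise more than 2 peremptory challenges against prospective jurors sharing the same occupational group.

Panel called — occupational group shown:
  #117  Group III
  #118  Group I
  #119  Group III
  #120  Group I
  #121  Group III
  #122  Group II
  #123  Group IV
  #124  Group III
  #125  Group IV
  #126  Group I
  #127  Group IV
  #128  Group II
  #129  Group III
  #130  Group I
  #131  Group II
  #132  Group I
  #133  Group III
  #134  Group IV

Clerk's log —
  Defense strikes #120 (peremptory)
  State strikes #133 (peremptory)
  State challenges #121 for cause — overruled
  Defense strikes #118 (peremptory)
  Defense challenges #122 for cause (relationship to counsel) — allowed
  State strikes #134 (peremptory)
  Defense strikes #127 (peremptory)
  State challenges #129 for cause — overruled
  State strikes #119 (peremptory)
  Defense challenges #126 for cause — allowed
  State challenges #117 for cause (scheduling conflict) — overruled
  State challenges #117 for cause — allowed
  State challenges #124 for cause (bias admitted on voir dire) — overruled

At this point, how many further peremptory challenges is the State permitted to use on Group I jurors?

State peremptories so far: #133, #134, #119 — 3 of 4 used, 1 left overall.
Against Group I: none yet — per-group cap 2 leaves 2.
Binding limit: min(1, 2) = 1.

1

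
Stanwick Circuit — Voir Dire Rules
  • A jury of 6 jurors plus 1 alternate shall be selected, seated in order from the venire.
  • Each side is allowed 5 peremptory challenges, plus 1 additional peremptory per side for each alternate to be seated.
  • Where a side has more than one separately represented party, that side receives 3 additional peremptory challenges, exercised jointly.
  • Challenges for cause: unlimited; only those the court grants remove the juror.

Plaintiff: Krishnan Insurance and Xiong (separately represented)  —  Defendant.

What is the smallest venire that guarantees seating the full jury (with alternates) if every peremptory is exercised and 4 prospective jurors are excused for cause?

Seats to fill: 6 + 1 alternates = 7.
Peremptories — Plaintiff: 5 + 1×1 + 3 = 9; Defendant: 5 + 1×1 = 6; total 15.
For-cause removals: 4.
Minimum venire: 7 + 15 + 4 = 26.

26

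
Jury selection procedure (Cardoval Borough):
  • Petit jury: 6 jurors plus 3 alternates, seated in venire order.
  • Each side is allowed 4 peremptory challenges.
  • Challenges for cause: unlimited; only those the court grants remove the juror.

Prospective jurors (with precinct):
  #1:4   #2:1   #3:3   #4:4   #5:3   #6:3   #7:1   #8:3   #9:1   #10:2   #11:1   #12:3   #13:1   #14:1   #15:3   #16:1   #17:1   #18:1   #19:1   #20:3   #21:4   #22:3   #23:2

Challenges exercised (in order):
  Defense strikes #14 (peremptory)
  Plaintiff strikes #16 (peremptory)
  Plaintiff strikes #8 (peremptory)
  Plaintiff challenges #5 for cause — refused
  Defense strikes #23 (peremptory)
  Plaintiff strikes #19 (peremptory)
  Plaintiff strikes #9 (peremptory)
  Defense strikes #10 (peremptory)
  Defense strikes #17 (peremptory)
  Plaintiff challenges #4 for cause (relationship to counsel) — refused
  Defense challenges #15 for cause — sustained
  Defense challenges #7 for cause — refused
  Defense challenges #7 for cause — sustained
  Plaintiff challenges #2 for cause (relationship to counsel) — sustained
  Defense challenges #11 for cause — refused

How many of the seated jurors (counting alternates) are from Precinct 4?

Removed: #2, #7, #8, #9, #10, #14, #15, #16, #17, #19, #23.
Seated (9 incl. alternates): #1, #3, #4, #5, #6, #11, #12, #13, #18.
Of those, in Precinct 4: #1, #4 → 2.

2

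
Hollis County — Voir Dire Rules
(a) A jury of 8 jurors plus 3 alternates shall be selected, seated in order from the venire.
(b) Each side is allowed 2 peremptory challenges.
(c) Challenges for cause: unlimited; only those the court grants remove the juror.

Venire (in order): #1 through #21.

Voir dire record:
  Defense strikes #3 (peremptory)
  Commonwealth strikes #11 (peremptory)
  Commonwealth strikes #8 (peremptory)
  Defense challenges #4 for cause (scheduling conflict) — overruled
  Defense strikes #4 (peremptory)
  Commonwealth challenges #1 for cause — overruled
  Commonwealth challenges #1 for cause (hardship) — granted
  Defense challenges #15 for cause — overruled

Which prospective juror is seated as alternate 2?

Removed: #1, #3, #4, #8, #11. (#15 stays — for-cause denied.)
Seating in order: seats 1–8 → #2, #5, #6, #7, #9, #10, #12, #13; alternates → #14, #15, #16.
So alternate 2 is #15.

15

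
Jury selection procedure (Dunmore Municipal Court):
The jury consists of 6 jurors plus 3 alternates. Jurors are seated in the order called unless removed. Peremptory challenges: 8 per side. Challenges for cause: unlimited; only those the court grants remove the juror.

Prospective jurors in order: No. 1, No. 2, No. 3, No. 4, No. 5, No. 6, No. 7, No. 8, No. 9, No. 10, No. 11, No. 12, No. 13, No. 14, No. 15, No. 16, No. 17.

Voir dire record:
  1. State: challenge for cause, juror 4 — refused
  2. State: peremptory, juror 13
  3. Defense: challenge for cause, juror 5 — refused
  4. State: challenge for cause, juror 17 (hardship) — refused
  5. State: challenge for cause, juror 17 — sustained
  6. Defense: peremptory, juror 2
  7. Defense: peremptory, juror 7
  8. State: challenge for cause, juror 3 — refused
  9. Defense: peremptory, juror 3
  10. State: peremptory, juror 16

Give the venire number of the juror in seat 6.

9

Removed: #2, #3, #7, #13, #16, #17. (#4, #5 stay — for-cause denied.)
Filling seats in venire order through position 6: #1, #4, #5, #6, #8, #9.
So seat 6 is #9.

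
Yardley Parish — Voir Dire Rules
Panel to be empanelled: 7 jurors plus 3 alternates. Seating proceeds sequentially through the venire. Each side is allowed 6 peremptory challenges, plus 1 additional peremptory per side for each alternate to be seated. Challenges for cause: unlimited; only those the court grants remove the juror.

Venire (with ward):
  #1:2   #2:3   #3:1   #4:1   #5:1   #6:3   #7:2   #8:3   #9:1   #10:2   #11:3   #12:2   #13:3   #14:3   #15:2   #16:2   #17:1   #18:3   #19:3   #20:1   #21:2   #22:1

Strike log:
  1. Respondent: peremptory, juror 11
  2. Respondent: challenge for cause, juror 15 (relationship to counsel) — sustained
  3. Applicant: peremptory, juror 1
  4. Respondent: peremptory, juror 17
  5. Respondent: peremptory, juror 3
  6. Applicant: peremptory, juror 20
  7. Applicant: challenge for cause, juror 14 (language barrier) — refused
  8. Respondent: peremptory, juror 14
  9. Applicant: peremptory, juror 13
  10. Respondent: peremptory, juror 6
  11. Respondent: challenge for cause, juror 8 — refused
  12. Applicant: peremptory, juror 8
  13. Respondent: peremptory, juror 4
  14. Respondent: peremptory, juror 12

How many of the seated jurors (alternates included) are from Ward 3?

Removed: #1, #3, #4, #6, #8, #11, #12, #13, #14, #15, #17, #20.
Seated (10 incl. alternates): #2, #5, #7, #9, #10, #16, #18, #19, #21, #22.
Of those, in Ward 3: #2, #18, #19 → 3.

3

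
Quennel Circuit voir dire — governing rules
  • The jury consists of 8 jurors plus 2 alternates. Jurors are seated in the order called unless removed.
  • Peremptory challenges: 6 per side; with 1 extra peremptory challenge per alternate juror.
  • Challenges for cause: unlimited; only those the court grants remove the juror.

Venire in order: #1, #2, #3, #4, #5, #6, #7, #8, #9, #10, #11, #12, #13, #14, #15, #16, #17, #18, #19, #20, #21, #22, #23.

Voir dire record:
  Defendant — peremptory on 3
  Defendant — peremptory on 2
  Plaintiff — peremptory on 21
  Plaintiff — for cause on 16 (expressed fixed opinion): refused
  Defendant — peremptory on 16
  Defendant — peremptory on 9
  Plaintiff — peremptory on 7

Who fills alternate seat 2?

Removed: #2, #3, #7, #9, #16, #21.
Seating in order: seats 1–8 → #1, #4, #5, #6, #8, #10, #11, #12; alternates → #13, #14.
So alternate 2 is #14.

14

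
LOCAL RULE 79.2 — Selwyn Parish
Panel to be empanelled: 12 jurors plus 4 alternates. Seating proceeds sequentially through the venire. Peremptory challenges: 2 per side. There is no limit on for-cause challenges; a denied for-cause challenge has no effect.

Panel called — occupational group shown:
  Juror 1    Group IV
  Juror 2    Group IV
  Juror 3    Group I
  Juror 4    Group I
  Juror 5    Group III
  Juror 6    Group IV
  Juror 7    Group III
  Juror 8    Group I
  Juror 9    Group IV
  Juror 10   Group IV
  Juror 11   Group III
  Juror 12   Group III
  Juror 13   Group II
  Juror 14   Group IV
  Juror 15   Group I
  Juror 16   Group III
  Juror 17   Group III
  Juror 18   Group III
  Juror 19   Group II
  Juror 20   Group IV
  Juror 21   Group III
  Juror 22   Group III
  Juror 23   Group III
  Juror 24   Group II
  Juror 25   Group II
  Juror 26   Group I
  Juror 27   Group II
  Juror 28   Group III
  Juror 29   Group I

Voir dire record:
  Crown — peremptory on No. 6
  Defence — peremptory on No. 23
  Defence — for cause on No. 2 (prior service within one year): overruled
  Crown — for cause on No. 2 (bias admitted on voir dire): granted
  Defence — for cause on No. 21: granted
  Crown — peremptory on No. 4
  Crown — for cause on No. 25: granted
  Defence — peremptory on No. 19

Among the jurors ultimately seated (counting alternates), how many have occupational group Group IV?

5

Removed: #2, #4, #6, #19, #21, #23, #25.
Seated (16 incl. alternates): #1, #3, #5, #7, #8, #9, #10, #11, #12, #13, #14, #15, #16, #17, #18, #20.
Of those, in Group IV: #1, #9, #10, #14, #20 → 5.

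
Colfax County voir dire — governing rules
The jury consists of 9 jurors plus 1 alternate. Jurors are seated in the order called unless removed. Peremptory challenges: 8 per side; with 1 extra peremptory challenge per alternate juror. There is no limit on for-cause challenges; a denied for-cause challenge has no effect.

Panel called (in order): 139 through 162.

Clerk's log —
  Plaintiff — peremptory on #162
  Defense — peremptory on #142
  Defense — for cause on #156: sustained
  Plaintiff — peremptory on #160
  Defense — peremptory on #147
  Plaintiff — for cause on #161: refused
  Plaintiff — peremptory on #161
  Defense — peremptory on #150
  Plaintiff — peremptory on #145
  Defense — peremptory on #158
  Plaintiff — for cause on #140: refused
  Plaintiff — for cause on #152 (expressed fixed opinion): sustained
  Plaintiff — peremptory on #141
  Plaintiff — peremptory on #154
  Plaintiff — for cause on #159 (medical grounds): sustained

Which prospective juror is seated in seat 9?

153

Removed: #141, #142, #145, #147, #150, #152, #154, #156, #158, #159, #160, #161, #162. (#140 stays — for-cause denied.)
Filling seats in venire order through position 9: #139, #140, #143, #144, #146, #148, #149, #151, #153.
So seat 9 is #153.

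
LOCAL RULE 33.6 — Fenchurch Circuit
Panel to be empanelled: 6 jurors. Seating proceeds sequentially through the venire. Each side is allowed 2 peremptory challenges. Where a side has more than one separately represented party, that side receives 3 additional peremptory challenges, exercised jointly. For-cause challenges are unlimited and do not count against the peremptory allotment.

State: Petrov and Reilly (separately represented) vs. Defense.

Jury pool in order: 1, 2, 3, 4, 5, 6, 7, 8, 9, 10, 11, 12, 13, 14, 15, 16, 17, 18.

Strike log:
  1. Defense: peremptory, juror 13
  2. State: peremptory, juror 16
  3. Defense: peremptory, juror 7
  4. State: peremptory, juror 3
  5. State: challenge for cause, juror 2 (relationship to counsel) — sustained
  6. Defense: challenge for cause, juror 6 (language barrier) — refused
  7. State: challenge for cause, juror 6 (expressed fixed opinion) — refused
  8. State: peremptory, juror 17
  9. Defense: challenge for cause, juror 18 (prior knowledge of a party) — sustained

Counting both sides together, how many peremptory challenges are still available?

2

State allotment: 2 base + 3 multi-party = 5. Defense allotment: 2.
State peremptories used: #16, #3, #17 — 3 (for-cause on #2, #6 don't count).
Defense peremptories used: #13, #7 — 2 (for-cause on #6, #18 don't count).
Remaining: (5 − 3) + (2 − 2) = 2.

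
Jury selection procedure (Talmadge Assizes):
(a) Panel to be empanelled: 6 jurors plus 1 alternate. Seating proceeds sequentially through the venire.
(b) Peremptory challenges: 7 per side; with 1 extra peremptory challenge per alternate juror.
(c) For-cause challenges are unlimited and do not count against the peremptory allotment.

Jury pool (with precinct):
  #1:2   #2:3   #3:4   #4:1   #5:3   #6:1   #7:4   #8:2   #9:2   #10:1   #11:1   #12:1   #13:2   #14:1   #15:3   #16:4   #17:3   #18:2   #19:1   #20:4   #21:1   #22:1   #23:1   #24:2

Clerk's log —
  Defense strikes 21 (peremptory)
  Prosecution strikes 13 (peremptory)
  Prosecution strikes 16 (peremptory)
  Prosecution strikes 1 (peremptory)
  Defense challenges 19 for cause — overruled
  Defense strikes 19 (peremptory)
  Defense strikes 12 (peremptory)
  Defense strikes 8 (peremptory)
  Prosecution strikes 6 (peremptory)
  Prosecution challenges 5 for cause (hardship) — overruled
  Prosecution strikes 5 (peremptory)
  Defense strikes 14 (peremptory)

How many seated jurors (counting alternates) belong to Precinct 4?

2

Removed: #1, #5, #6, #8, #12, #13, #14, #16, #19, #21.
Seated (7 incl. alternates): #2, #3, #4, #7, #9, #10, #11.
Of those, in Precinct 4: #3, #7 → 2.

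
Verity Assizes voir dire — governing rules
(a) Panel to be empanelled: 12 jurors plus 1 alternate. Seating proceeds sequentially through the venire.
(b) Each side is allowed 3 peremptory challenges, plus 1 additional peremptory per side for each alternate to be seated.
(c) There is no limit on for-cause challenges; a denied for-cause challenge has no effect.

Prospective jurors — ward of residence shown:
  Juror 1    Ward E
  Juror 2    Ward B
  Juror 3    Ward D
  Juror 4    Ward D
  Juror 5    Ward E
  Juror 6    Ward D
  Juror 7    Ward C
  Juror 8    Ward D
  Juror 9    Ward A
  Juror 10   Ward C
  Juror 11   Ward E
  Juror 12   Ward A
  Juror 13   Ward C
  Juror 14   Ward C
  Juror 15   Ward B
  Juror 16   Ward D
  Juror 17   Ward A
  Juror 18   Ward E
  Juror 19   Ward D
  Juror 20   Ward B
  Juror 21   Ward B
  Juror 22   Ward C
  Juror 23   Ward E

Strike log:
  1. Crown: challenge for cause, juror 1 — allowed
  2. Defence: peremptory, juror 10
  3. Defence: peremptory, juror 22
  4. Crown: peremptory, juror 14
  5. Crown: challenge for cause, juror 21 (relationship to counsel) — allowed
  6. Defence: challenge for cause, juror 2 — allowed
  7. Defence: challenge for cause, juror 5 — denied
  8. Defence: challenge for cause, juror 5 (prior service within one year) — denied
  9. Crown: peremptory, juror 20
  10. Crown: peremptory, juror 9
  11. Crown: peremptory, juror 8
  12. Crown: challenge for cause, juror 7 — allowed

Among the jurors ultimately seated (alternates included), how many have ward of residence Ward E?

4

Removed: #1, #2, #7, #8, #9, #10, #14, #20, #21, #22.
Seated (13 incl. alternates): #3, #4, #5, #6, #11, #12, #13, #15, #16, #17, #18, #19, #23.
Of those, in Ward E: #5, #11, #18, #23 → 4.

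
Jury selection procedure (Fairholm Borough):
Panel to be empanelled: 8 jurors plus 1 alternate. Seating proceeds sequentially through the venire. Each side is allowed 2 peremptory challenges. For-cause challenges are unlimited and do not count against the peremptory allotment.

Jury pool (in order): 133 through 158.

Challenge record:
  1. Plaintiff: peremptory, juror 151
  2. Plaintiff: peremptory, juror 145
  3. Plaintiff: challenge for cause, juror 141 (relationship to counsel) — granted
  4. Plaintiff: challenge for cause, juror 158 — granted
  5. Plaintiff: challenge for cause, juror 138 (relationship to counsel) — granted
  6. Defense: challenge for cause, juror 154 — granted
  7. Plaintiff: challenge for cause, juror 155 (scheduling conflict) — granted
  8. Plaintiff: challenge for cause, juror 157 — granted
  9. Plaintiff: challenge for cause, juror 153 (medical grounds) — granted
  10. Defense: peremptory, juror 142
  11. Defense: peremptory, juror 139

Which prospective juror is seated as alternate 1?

Removed: #138, #139, #141, #142, #145, #151, #153, #154, #155, #157, #158.
Filling seats in venire order through position 9: #133, #134, #135, #136, #137, #140, #143, #144, #146.
So alternate 1 is #146.

146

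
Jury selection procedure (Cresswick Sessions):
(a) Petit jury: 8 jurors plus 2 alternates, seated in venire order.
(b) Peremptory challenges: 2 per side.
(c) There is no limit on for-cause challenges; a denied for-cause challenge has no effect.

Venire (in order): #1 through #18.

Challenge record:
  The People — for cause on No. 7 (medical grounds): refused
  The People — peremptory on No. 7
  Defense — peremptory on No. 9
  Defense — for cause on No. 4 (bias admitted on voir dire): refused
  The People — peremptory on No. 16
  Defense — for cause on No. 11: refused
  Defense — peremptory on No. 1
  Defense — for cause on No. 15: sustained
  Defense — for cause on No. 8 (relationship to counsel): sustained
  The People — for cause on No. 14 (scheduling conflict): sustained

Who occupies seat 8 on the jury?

Removed: #1, #7, #8, #9, #14, #15, #16. (#4, #11 stay — for-cause denied.)
Seating in order: seats 1–8 → #2, #3, #4, #5, #6, #10, #11, #12; alternates → #13, #17.
So seat 8 is #12.

12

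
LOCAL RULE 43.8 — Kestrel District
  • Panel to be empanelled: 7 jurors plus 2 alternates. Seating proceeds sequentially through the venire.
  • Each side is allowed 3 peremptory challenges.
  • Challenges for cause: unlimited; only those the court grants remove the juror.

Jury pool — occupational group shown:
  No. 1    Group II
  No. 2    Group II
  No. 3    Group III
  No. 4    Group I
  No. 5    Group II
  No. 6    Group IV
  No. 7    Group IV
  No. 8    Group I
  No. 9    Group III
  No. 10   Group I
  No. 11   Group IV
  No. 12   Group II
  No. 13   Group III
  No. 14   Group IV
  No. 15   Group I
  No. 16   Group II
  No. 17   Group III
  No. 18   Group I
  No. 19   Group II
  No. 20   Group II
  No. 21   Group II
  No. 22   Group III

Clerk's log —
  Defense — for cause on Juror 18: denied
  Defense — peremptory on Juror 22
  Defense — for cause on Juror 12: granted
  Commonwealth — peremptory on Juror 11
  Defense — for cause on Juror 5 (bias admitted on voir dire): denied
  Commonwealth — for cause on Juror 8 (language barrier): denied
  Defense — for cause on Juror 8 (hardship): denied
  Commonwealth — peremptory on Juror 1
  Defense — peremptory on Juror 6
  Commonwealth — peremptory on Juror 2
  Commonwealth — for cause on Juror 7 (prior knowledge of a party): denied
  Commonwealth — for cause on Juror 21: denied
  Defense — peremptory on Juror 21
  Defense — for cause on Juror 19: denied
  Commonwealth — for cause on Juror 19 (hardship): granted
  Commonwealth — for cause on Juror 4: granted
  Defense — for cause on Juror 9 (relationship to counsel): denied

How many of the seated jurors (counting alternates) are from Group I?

3

Removed: #1, #2, #4, #6, #11, #12, #19, #21, #22.
Seated (9 incl. alternates): #3, #5, #7, #8, #9, #10, #13, #14, #15.
Of those, in Group I: #8, #10, #15 → 3.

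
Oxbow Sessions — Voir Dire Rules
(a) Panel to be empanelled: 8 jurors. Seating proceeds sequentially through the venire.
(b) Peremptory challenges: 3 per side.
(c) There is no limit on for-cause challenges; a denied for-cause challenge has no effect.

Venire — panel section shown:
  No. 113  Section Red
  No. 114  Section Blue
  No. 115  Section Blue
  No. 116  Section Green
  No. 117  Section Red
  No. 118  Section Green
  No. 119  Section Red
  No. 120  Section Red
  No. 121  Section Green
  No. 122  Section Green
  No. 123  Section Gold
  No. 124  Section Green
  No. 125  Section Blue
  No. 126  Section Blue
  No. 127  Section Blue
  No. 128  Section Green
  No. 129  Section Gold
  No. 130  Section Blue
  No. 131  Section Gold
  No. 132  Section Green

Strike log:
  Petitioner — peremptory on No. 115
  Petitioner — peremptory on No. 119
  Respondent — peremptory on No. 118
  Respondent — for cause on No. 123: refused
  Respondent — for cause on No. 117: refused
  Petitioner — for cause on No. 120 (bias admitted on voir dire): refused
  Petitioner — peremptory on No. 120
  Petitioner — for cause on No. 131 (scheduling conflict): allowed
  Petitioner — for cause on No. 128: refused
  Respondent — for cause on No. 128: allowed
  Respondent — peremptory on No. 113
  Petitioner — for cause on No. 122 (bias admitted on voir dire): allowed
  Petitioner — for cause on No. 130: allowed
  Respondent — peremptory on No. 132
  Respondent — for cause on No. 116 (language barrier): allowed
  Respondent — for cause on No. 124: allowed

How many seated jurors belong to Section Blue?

Removed: #113, #115, #116, #118, #119, #120, #122, #124, #128, #130, #131, #132.
Seated jurors 1–8: #114, #117, #121, #123, #125, #126, #127, #129.
Of those, in Section Blue: #114, #125, #126, #127 → 4.

4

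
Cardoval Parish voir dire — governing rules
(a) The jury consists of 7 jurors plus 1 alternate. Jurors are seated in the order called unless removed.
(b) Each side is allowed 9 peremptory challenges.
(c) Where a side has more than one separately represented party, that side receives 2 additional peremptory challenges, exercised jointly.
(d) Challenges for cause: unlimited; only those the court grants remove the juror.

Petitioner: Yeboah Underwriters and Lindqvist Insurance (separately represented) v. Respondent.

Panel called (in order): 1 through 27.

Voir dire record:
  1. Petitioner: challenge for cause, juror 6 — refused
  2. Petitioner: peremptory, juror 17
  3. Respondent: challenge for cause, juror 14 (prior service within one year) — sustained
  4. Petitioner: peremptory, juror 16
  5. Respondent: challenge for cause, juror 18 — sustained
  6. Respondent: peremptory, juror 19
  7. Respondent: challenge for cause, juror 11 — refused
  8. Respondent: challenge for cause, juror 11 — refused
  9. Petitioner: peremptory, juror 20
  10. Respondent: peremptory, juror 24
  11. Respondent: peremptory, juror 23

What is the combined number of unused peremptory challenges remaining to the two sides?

14

Petitioner allotment: 9 base + 2 multi-party = 11. Respondent allotment: 9.
Petitioner peremptories used: #17, #16, #20 — 3 (the for-cause on #6 doesn't count).
Respondent peremptories used: #19, #24, #23 — 3 (for-cause on #14, #18, #11, #11 don't count).
Remaining: (11 − 3) + (9 − 3) = 14.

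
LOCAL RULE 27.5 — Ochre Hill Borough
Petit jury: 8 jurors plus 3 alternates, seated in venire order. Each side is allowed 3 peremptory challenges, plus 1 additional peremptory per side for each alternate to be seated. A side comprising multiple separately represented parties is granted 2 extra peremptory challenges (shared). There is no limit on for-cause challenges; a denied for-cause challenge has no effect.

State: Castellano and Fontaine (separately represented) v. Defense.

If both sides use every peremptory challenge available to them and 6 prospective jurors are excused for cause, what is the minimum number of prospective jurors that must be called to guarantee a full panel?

31

Seats to fill: 8 + 3 alternates = 11.
Peremptories — State: 3 + 1×3 + 2 = 8; Defense: 3 + 1×3 = 6; total 14.
For-cause removals: 6.
Minimum venire: 11 + 14 + 6 = 31.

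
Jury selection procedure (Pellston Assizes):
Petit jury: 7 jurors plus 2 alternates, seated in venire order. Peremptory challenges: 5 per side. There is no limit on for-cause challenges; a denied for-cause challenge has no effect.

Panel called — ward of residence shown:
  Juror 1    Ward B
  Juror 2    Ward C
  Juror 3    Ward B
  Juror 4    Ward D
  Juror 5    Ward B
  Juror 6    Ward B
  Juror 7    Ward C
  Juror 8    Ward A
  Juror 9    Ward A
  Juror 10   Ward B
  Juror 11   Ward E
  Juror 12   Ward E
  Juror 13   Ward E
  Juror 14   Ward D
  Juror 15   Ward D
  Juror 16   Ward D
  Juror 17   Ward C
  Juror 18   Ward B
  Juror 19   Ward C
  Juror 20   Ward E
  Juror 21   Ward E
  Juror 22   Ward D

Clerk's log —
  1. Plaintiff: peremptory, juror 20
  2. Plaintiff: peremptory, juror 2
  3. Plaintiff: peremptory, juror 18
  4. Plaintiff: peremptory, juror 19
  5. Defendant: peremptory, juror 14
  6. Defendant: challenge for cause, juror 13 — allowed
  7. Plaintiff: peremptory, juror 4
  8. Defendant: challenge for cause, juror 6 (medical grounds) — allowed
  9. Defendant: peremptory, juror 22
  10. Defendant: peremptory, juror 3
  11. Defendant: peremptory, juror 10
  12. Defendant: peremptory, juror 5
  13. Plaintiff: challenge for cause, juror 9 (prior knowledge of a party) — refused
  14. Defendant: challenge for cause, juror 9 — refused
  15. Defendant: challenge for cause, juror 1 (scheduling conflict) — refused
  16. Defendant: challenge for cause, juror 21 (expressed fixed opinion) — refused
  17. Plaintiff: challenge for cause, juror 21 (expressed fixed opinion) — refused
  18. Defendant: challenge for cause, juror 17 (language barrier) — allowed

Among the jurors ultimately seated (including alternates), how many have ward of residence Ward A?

Removed: #2, #3, #4, #5, #6, #10, #13, #14, #17, #18, #19, #20, #22.
Seated (9 incl. alternates): #1, #7, #8, #9, #11, #12, #15, #16, #21.
Of those, in Ward A: #8, #9 → 2.

2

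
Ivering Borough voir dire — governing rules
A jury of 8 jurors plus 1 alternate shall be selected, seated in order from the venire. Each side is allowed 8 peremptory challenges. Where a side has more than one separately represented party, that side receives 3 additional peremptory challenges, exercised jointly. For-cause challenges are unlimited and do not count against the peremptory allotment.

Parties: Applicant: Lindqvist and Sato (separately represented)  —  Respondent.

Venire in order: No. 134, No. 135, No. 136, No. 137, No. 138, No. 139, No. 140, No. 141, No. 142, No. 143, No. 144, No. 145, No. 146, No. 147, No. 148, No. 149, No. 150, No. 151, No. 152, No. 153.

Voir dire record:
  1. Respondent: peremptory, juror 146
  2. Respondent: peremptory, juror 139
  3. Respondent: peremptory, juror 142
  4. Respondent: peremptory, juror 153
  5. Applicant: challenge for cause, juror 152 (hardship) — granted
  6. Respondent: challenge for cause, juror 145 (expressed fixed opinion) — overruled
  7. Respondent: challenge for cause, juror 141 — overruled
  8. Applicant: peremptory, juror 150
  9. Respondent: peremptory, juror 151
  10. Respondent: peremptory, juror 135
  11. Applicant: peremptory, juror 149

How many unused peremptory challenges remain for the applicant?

Applicant allotment: 8 base + 3 multi-party = 11.
Applicant peremptories used: #150, #149 — 2 (the for-cause on #152 doesn't count).
Remaining: 11 − 2 = 9.

9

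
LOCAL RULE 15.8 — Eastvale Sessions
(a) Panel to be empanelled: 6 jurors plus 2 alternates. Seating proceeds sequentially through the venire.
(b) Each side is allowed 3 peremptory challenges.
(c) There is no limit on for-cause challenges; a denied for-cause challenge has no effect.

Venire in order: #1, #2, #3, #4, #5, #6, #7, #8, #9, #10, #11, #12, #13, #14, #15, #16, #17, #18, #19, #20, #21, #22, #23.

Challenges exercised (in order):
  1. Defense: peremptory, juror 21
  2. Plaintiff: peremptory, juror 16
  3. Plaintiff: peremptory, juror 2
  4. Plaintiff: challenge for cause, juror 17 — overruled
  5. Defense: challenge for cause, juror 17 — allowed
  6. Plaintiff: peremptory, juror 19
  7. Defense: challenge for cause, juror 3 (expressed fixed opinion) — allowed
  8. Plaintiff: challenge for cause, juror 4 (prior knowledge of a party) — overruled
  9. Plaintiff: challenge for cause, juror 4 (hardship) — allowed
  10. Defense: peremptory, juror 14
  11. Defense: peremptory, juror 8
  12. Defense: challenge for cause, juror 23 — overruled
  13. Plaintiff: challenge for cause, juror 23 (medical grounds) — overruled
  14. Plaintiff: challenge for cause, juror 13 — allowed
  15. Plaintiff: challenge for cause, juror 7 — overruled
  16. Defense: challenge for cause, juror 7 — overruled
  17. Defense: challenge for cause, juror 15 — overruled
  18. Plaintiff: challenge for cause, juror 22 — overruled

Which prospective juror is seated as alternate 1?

11

Removed: #2, #3, #4, #8, #13, #14, #16, #17, #19, #21. (#7, #15, #22, #23 stay — for-cause denied.)
Seating in order: seats 1–6 → #1, #5, #6, #7, #9, #10; alternates → #11, #12.
So alternate 1 is #11.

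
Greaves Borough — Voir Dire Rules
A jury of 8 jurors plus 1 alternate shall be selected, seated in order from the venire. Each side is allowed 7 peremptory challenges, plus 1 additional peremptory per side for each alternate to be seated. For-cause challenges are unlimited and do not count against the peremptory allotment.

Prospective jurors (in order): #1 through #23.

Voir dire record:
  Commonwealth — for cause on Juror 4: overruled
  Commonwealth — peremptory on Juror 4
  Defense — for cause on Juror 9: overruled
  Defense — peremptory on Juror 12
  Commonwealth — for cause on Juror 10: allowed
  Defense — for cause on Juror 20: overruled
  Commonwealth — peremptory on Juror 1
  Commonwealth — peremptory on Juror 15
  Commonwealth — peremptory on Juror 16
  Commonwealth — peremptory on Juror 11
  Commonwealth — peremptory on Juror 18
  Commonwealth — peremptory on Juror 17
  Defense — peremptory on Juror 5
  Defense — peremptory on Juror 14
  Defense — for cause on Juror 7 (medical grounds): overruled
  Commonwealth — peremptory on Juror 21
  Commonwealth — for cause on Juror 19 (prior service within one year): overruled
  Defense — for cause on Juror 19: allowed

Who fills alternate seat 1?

22

Removed: #1, #4, #5, #10, #11, #12, #14, #15, #16, #17, #18, #19, #21. (#7, #9, #20 stay — for-cause denied.)
Filling seats in venire order through position 9: #2, #3, #6, #7, #8, #9, #13, #20, #22.
So alternate 1 is #22.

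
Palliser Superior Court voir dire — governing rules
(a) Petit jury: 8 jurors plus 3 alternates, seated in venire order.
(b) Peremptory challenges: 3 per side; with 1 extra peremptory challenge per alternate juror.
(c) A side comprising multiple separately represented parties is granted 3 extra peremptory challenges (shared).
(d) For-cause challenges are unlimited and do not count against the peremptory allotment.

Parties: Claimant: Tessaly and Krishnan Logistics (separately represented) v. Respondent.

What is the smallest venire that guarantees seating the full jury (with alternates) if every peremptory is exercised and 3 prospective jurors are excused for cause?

Seats to fill: 8 + 3 alternates = 11.
Peremptories — Claimant: 3 + 1×3 + 3 = 9; Respondent: 3 + 1×3 = 6; total 15.
For-cause removals: 3.
Minimum venire: 11 + 15 + 3 = 29.

29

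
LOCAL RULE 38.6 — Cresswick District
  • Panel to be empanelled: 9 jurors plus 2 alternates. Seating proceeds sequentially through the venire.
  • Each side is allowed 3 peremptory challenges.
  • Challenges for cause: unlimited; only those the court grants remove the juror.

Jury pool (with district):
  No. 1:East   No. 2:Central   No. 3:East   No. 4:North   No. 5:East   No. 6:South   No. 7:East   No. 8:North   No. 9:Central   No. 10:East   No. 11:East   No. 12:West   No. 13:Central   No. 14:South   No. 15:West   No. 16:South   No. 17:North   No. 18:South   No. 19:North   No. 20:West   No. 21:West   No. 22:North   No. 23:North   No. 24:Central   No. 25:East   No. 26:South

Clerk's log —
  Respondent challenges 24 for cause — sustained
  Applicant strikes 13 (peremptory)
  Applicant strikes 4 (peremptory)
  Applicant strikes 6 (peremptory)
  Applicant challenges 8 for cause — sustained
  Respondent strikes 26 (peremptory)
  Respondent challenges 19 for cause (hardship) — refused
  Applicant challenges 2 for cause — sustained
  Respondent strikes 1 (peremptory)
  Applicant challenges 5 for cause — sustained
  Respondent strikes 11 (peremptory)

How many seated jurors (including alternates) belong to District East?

3

Removed: #1, #2, #4, #5, #6, #8, #11, #13, #24, #26.
Seated (11 incl. alternates): #3, #7, #9, #10, #12, #14, #15, #16, #17, #18, #19.
Of those, in District East: #3, #7, #10 → 3.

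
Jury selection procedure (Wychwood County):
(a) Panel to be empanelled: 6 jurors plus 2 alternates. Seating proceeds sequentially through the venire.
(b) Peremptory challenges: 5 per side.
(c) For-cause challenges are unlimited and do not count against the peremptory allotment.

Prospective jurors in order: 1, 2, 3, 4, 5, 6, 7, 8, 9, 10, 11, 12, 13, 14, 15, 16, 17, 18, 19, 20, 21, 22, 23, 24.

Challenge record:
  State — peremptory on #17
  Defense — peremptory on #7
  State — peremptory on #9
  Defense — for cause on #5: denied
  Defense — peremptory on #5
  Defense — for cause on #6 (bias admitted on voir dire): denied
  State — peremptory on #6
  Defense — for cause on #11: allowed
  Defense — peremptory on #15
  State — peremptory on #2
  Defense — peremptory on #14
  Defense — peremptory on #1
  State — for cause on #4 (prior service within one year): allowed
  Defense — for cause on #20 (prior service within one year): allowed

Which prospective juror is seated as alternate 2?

19

Removed: #1, #2, #4, #5, #6, #7, #9, #11, #14, #15, #17, #20.
Seating in order: seats 1–6 → #3, #8, #10, #12, #13, #16; alternates → #18, #19.
So alternate 2 is #19.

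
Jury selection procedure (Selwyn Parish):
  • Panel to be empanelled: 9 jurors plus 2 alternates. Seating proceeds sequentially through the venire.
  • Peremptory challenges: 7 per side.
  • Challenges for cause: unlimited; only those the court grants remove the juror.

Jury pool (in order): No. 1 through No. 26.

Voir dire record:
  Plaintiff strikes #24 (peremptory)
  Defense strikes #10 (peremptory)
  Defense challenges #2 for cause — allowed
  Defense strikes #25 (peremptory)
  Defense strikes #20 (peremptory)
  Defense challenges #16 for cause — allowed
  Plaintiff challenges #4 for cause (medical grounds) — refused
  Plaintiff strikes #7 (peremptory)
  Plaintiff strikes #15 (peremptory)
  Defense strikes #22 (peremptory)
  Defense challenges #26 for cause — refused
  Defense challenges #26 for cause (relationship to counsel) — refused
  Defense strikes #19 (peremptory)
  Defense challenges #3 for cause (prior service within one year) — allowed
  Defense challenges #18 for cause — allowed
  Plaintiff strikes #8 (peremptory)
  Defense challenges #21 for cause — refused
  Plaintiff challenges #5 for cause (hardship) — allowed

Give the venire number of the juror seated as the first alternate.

Removed: #2, #3, #5, #7, #8, #10, #15, #16, #18, #19, #20, #22, #24, #25. (#4, #21, #26 stay — for-cause denied.)
Filling seats in venire order through position 10: #1, #4, #6, #9, #11, #12, #13, #14, #17, #21.
So alternate 1 is #21.

21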